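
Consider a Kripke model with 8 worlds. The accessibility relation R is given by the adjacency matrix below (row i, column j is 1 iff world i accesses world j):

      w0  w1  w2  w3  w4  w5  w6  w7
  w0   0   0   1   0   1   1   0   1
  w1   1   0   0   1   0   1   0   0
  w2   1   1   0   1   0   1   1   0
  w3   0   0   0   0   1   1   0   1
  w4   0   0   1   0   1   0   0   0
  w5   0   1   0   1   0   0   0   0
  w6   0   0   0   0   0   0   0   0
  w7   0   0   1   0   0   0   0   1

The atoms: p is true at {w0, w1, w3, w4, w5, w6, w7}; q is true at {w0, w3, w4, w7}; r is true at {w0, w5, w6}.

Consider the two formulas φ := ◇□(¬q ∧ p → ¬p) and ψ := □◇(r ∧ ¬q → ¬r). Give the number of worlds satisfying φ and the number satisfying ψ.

For ◇□(¬q ∧ p → ¬p):
w0: successors {w2, w4, w5, w7}; □(¬q ∧ p → ¬p) there: w2:F, w4:T, w5:F, w7:T. ✓
w1: successors {w0, w3, w5}; □(¬q ∧ p → ¬p) there: w0:F, w3:F, w5:F. ✗
w2: successors {w0, w1, w3, w5, w6}; □(¬q ∧ p → ¬p) there: w0:F, w1:F, w3:F, w5:F, w6:T. ✓
w3: successors {w4, w5, w7}; □(¬q ∧ p → ¬p) there: w4:T, w5:F, w7:T. ✓
w4: successors {w2, w4}; □(¬q ∧ p → ¬p) there: w2:F, w4:T. ✓
w5: successors {w1, w3}; □(¬q ∧ p → ¬p) there: w1:F, w3:F. ✗
w6: no successors, so ◇□(¬q ∧ p → ¬p) fails. ✗
w7: successors {w2, w7}; □(¬q ∧ p → ¬p) there: w2:F, w7:T. ✓
— 5 worlds.
For □◇(r ∧ ¬q → ¬r):
w0: successors {w2, w4, w5, w7}; ◇(r ∧ ¬q → ¬r) there: w2:T, w4:T, w5:T, w7:T. ✓
w1: successors {w0, w3, w5}; ◇(r ∧ ¬q → ¬r) there: w0:T, w3:T, w5:T. ✓
w2: successors {w0, w1, w3, w5, w6}; ◇(r ∧ ¬q → ¬r) there: w0:T, w1:T, w3:T, w5:T, w6:F. ✗
w3: successors {w4, w5, w7}; ◇(r ∧ ¬q → ¬r) there: w4:T, w5:T, w7:T. ✓
w4: successors {w2, w4}; ◇(r ∧ ¬q → ¬r) there: w2:T, w4:T. ✓
w5: successors {w1, w3}; ◇(r ∧ ¬q → ¬r) there: w1:T, w3:T. ✓
w6: no successors, so □◇(r ∧ ¬q → ¬r) holds vacuously. ✓
w7: successors {w2, w7}; ◇(r ∧ ¬q → ¬r) there: w2:T, w7:T. ✓
— 7 worlds.

5 and 7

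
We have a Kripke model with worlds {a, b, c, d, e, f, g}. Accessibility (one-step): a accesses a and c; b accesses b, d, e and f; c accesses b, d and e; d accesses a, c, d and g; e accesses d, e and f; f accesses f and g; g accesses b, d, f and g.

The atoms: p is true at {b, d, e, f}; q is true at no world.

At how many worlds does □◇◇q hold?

a: successors {a, c}; ◇◇q there: a:F, c:F. ✗
b: successors {b, d, e, f}; ◇◇q there: b:F, d:F, e:F, f:F. ✗
c: successors {b, d, e}; ◇◇q there: b:F, d:F, e:F. ✗
d: successors {a, c, d, g}; ◇◇q there: a:F, c:F, d:F, g:F. ✗
e: successors {d, e, f}; ◇◇q there: d:F, e:F, f:F. ✗
f: successors {f, g}; ◇◇q there: f:F, g:F. ✗
g: successors {b, d, f, g}; ◇◇q there: b:F, d:F, f:F, g:F. ✗
Satisfying worlds: ∅.

0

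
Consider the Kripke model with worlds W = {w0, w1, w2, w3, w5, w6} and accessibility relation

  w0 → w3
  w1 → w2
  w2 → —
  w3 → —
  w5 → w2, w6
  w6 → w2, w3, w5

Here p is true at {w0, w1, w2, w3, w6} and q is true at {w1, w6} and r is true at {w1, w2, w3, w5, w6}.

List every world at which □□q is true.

{w0, w1, w2, w3}

w0: successors {w3}; □q there: w3:T. ✓
w1: successors {w2}; □q there: w2:T. ✓
w2: no successors, so □□q holds vacuously. ✓
w3: no successors, so □□q holds vacuously. ✓
w5: successors {w2, w6}; □q there: w2:T, w6:F. ✗
w6: successors {w2, w3, w5}; □q there: w2:T, w3:T, w5:F. ✗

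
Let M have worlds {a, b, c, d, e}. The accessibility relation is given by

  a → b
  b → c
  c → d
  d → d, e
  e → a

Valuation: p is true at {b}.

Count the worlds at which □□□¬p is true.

4

a: successors {b}; □□¬p there: b:T. ✓
b: successors {c}; □□¬p there: c:T. ✓
c: successors {d}; □□¬p there: d:T. ✓
d: successors {d, e}; □□¬p there: d:T, e:F. ✗
e: successors {a}; □□¬p there: a:T. ✓
Satisfying worlds: {a, b, c, e}.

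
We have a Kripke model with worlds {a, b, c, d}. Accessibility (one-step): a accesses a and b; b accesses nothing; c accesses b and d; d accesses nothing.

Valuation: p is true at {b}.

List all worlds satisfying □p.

a: successors {a, b}; p there: a:F, b:T. ✗
b: no successors, so □p holds vacuously. ✓
c: successors {b, d}; p there: b:T, d:F. ✗
d: no successors, so □p holds vacuously. ✓

{b, d}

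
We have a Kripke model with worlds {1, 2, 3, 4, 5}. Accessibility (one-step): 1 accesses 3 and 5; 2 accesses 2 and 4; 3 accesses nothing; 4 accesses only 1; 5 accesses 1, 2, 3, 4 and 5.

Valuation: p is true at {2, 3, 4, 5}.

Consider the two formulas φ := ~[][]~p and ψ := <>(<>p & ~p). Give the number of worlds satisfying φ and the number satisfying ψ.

4 and 2

For ~[][]~p:
1: [][]~p is F. ✓
2: [][]~p is F. ✓
3: [][]~p is T. ✗
4: [][]~p is F. ✓
5: [][]~p is F. ✓
— 4 worlds.
For <>(<>p & ~p):
1: successors {3, 5}; <>p & ~p there: 3:F, 5:F. ✗
2: successors {2, 4}; <>p & ~p there: 2:F, 4:F. ✗
3: no successors, so <>(<>p & ~p) fails. ✗
4: successors {1}; <>p & ~p there: 1:T. ✓
5: successors {1, 2, 3, 4, 5}; <>p & ~p there: 1:T, 2:F, 3:F, 4:F, 5:F. ✓
— 2 worlds.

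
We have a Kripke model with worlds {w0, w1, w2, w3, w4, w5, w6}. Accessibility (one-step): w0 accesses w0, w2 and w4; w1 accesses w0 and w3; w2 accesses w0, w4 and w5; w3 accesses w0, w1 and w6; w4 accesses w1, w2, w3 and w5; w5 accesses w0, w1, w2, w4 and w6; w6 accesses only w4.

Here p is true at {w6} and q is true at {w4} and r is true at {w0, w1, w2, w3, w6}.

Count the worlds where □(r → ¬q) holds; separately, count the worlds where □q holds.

7 and 1

For □(r → ¬q):
w0: successors {w0, w2, w4}; r → ¬q there: w0:T, w2:T, w4:T. ✓
w1: successors {w0, w3}; r → ¬q there: w0:T, w3:T. ✓
w2: successors {w0, w4, w5}; r → ¬q there: w0:T, w4:T, w5:T. ✓
w3: successors {w0, w1, w6}; r → ¬q there: w0:T, w1:T, w6:T. ✓
w4: successors {w1, w2, w3, w5}; r → ¬q there: w1:T, w2:T, w3:T, w5:T. ✓
w5: successors {w0, w1, w2, w4, w6}; r → ¬q there: w0:T, w1:T, w2:T, w4:T, w6:T. ✓
w6: successors {w4}; r → ¬q there: w4:T. ✓
— 7 worlds.
For □q:
w0: successors {w0, w2, w4}; q there: w0:F, w2:F, w4:T. ✗
w1: successors {w0, w3}; q there: w0:F, w3:F. ✗
w2: successors {w0, w4, w5}; q there: w0:F, w4:T, w5:F. ✗
w3: successors {w0, w1, w6}; q there: w0:F, w1:F, w6:F. ✗
w4: successors {w1, w2, w3, w5}; q there: w1:F, w2:F, w3:F, w5:F. ✗
w5: successors {w0, w1, w2, w4, w6}; q there: w0:F, w1:F, w2:F, w4:T, w6:F. ✗
w6: successors {w4}; q there: w4:T. ✓
— 1 world.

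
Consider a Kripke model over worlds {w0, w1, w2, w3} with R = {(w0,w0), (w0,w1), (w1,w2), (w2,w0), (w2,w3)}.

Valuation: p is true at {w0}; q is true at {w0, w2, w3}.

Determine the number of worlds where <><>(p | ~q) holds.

3

w0: successors {w0, w1}; <>(p | ~q) there: w0:T, w1:F. ✓
w1: successors {w2}; <>(p | ~q) there: w2:T. ✓
w2: successors {w0, w3}; <>(p | ~q) there: w0:T, w3:F. ✓
w3: no successors, so <><>(p | ~q) fails. ✗
Satisfying worlds: {w0, w1, w2}.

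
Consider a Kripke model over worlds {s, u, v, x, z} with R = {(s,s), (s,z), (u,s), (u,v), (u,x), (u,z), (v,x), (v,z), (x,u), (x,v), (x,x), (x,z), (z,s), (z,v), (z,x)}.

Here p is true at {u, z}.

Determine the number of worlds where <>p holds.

s: successors {s, z}; p there: s:F, z:T. ✓
u: successors {s, v, x, z}; p there: s:F, v:F, x:F, z:T. ✓
v: successors {x, z}; p there: x:F, z:T. ✓
x: successors {u, v, x, z}; p there: u:T, v:F, x:F, z:T. ✓
z: successors {s, v, x}; p there: s:F, v:F, x:F. ✗
Satisfying worlds: {s, u, v, x}.

4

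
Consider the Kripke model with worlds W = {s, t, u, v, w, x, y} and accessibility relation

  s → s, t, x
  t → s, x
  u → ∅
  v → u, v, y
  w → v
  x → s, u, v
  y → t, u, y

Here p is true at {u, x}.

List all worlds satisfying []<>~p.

s: successors {s, t, x}; <>~p there: s:T, t:T, x:T. ✓
t: successors {s, x}; <>~p there: s:T, x:T. ✓
u: no successors, so []<>~p holds vacuously. ✓
v: successors {u, v, y}; <>~p there: u:F, v:T, y:T. ✗
w: successors {v}; <>~p there: v:T. ✓
x: successors {s, u, v}; <>~p there: s:T, u:F, v:T. ✗
y: successors {t, u, y}; <>~p there: t:T, u:F, y:T. ✗

{s, t, u, w}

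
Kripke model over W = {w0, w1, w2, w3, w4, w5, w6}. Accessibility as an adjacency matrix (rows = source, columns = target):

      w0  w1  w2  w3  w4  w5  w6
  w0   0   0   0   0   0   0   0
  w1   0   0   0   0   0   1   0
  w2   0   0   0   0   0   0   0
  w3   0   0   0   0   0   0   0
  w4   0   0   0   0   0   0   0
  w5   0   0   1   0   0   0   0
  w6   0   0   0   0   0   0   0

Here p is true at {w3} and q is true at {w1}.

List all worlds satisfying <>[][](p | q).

{w1, w5}

w0: no successors, so <>[][](p | q) fails. ✗
w1: successors {w5}; [][](p | q) there: w5:T. ✓
w2: no successors, so <>[][](p | q) fails. ✗
w3: no successors, so <>[][](p | q) fails. ✗
w4: no successors, so <>[][](p | q) fails. ✗
w5: successors {w2}; [][](p | q) there: w2:T. ✓
w6: no successors, so <>[][](p | q) fails. ✗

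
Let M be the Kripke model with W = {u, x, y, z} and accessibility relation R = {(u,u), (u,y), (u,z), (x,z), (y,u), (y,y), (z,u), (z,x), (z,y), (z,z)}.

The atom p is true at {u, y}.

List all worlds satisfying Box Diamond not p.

u: successors {u, y, z}; Diamond not p there: u:T, y:F, z:T. ✗
x: successors {z}; Diamond not p there: z:T. ✓
y: successors {u, y}; Diamond not p there: u:T, y:F. ✗
z: successors {u, x, y, z}; Diamond not p there: u:T, x:T, y:F, z:T. ✗

{x}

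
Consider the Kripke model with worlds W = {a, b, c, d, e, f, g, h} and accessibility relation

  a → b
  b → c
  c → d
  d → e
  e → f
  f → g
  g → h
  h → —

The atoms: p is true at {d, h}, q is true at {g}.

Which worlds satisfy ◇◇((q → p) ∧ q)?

a: successors {b}; ◇((q → p) ∧ q) there: b:F. ✗
b: successors {c}; ◇((q → p) ∧ q) there: c:F. ✗
c: successors {d}; ◇((q → p) ∧ q) there: d:F. ✗
d: successors {e}; ◇((q → p) ∧ q) there: e:F. ✗
e: successors {f}; ◇((q → p) ∧ q) there: f:F. ✗
f: successors {g}; ◇((q → p) ∧ q) there: g:F. ✗
g: successors {h}; ◇((q → p) ∧ q) there: h:F. ✗
h: no successors, so ◇◇((q → p) ∧ q) fails. ✗

∅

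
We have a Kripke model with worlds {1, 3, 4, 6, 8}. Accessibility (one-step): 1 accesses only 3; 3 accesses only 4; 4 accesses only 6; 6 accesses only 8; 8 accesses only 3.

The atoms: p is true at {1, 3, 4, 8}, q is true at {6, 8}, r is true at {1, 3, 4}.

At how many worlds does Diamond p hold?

1: successors {3}; p there: 3:T. ✓
3: successors {4}; p there: 4:T. ✓
4: successors {6}; p there: 6:F. ✗
6: successors {8}; p there: 8:T. ✓
8: successors {3}; p there: 3:T. ✓
Satisfying worlds: {1, 3, 6, 8}.

4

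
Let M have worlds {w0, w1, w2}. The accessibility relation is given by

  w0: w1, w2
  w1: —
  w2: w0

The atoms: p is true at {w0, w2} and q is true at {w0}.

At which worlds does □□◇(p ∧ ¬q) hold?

w0: successors {w1, w2}; □◇(p ∧ ¬q) there: w1:T, w2:T. ✓
w1: no successors, so □□◇(p ∧ ¬q) holds vacuously. ✓
w2: successors {w0}; □◇(p ∧ ¬q) there: w0:F. ✗

{w0, w1}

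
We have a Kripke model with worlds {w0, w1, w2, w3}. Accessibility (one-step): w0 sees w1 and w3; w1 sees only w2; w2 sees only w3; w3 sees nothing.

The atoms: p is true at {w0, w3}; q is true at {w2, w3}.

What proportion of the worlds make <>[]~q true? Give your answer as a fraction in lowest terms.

w0: successors {w1, w3}; []~q there: w1:F, w3:T. ✓
w1: successors {w2}; []~q there: w2:F. ✗
w2: successors {w3}; []~q there: w3:T. ✓
w3: no successors, so <>[]~q fails. ✗
That's 2 of 4 worlds, so 2/4 = 1/2.

1/2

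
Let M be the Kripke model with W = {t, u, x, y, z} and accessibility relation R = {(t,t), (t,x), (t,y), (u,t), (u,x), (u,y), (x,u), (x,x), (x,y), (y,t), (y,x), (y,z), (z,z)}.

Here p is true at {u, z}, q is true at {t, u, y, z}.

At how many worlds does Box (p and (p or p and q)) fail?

t: successors {t, x, y}; p and (p or p and q) there: t:F, x:F, y:F. ✗
u: successors {t, x, y}; p and (p or p and q) there: t:F, x:F, y:F. ✗
x: successors {u, x, y}; p and (p or p and q) there: u:T, x:F, y:F. ✗
y: successors {t, x, z}; p and (p or p and q) there: t:F, x:F, z:T. ✗
z: successors {z}; p and (p or p and q) there: z:T. ✓
Satisfying worlds: {z}.
So Box (p and (p or p and q)) fails at the other 4 worlds.

4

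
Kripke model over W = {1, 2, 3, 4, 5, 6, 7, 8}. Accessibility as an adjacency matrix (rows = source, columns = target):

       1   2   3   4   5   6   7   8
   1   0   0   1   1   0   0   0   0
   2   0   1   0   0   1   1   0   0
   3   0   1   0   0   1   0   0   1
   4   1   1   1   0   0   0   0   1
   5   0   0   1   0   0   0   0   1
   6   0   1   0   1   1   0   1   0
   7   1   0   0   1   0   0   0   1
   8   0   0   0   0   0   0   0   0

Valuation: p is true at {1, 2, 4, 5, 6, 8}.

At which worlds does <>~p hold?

1: successors {3, 4}; ~p there: 3:T, 4:F. ✓
2: successors {2, 5, 6}; ~p there: 2:F, 5:F, 6:F. ✗
3: successors {2, 5, 8}; ~p there: 2:F, 5:F, 8:F. ✗
4: successors {1, 2, 3, 8}; ~p there: 1:F, 2:F, 3:T, 8:F. ✓
5: successors {3, 8}; ~p there: 3:T, 8:F. ✓
6: successors {2, 4, 5, 7}; ~p there: 2:F, 4:F, 5:F, 7:T. ✓
7: successors {1, 4, 8}; ~p there: 1:F, 4:F, 8:F. ✗
8: no successors, so <>~p fails. ✗

{1, 4, 5, 6}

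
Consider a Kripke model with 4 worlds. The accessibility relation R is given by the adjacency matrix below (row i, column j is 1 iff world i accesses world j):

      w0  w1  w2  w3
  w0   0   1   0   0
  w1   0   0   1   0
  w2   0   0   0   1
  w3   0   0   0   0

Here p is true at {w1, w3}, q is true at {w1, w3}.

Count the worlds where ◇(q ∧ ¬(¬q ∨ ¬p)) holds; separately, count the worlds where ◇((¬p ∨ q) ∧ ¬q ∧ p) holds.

2 and 0

For ◇(q ∧ ¬(¬q ∨ ¬p)):
w0: successors {w1}; q ∧ ¬(¬q ∨ ¬p) there: w1:T. ✓
w1: successors {w2}; q ∧ ¬(¬q ∨ ¬p) there: w2:F. ✗
w2: successors {w3}; q ∧ ¬(¬q ∨ ¬p) there: w3:T. ✓
w3: no successors, so ◇(q ∧ ¬(¬q ∨ ¬p)) fails. ✗
— 2 worlds.
For ◇((¬p ∨ q) ∧ ¬q ∧ p):
w0: successors {w1}; (¬p ∨ q) ∧ ¬q ∧ p there: w1:F. ✗
w1: successors {w2}; (¬p ∨ q) ∧ ¬q ∧ p there: w2:F. ✗
w2: successors {w3}; (¬p ∨ q) ∧ ¬q ∧ p there: w3:F. ✗
w3: no successors, so ◇((¬p ∨ q) ∧ ¬q ∧ p) fails. ✗
— 0 worlds.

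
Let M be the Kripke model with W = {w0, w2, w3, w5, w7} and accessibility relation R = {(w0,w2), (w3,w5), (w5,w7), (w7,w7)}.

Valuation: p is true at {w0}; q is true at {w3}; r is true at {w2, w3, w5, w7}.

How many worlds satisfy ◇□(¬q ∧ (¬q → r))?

w0: successors {w2}; □(¬q ∧ (¬q → r)) there: w2:T. ✓
w2: no successors, so ◇□(¬q ∧ (¬q → r)) fails. ✗
w3: successors {w5}; □(¬q ∧ (¬q → r)) there: w5:T. ✓
w5: successors {w7}; □(¬q ∧ (¬q → r)) there: w7:T. ✓
w7: successors {w7}; □(¬q ∧ (¬q → r)) there: w7:T. ✓
Satisfying worlds: {w0, w3, w5, w7}.

4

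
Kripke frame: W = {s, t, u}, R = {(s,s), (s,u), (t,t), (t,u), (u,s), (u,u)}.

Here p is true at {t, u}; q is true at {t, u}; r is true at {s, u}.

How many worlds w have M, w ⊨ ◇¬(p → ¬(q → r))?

s: successors {s, u}; ¬(p → ¬(q → r)) there: s:F, u:T. ✓
t: successors {t, u}; ¬(p → ¬(q → r)) there: t:F, u:T. ✓
u: successors {s, u}; ¬(p → ¬(q → r)) there: s:F, u:T. ✓
Satisfying worlds: {s, t, u}.

3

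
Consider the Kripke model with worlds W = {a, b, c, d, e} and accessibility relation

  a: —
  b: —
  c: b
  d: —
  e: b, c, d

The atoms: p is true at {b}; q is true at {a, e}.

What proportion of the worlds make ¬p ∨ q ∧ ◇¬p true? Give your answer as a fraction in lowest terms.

a: ¬p is T, q ∧ ◇¬p is F. ✓
b: ¬p is F, q ∧ ◇¬p is F. ✗
c: ¬p is T, q ∧ ◇¬p is F. ✓
d: ¬p is T, q ∧ ◇¬p is F. ✓
e: ¬p is T, q ∧ ◇¬p is T. ✓
That's 4 of 5 worlds, so 4/5.

4/5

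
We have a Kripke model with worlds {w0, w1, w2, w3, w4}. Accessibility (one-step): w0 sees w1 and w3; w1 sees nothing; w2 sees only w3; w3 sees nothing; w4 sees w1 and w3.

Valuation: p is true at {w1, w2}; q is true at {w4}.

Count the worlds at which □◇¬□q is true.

w0: successors {w1, w3}; ◇¬□q there: w1:F, w3:F. ✗
w1: no successors, so □◇¬□q holds vacuously. ✓
w2: successors {w3}; ◇¬□q there: w3:F. ✗
w3: no successors, so □◇¬□q holds vacuously. ✓
w4: successors {w1, w3}; ◇¬□q there: w1:F, w3:F. ✗
Satisfying worlds: {w1, w3}.

2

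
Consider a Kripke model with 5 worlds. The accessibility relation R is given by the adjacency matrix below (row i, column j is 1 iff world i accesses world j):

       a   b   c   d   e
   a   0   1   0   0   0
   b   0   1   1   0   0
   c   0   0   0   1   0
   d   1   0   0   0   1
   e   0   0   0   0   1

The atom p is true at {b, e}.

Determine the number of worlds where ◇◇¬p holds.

a: successors {b}; ◇¬p there: b:T. ✓
b: successors {b, c}; ◇¬p there: b:T, c:T. ✓
c: successors {d}; ◇¬p there: d:T. ✓
d: successors {a, e}; ◇¬p there: a:F, e:F. ✗
e: successors {e}; ◇¬p there: e:F. ✗
Satisfying worlds: {a, b, c}.

3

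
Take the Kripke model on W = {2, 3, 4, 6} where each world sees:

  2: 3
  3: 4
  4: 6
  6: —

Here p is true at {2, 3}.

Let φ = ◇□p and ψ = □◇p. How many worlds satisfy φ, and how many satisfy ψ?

1 and 1

For ◇□p:
2: successors {3}; □p there: 3:F. ✗
3: successors {4}; □p there: 4:F. ✗
4: successors {6}; □p there: 6:T. ✓
6: no successors, so ◇□p fails. ✗
— 1 world.
For □◇p:
2: successors {3}; ◇p there: 3:F. ✗
3: successors {4}; ◇p there: 4:F. ✗
4: successors {6}; ◇p there: 6:F. ✗
6: no successors, so □◇p holds vacuously. ✓
— 1 world.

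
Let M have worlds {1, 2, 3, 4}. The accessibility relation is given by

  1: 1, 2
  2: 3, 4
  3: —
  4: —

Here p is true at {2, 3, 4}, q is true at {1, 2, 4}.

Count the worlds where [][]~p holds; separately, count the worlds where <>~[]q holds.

For [][]~p:
1: successors {1, 2}; []~p there: 1:F, 2:F. ✗
2: successors {3, 4}; []~p there: 3:T, 4:T. ✓
3: no successors, so [][]~p holds vacuously. ✓
4: no successors, so [][]~p holds vacuously. ✓
— 3 worlds.
For <>~[]q:
1: successors {1, 2}; ~[]q there: 1:F, 2:T. ✓
2: successors {3, 4}; ~[]q there: 3:F, 4:F. ✗
3: no successors, so <>~[]q fails. ✗
4: no successors, so <>~[]q fails. ✗
— 1 world.

3 and 1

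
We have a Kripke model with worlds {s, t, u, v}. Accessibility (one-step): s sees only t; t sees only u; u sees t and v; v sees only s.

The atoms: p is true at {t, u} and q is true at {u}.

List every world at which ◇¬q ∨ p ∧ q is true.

{s, u, v}

s: ◇¬q is T, p ∧ q is F. ✓
t: ◇¬q is F, p ∧ q is F. ✗
u: ◇¬q is T, p ∧ q is T. ✓
v: ◇¬q is T, p ∧ q is F. ✓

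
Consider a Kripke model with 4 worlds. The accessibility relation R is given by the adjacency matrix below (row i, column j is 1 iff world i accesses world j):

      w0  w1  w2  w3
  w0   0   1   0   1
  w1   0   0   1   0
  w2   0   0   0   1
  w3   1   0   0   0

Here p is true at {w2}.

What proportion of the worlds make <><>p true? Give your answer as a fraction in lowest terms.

w0: successors {w1, w3}; <>p there: w1:T, w3:F. ✓
w1: successors {w2}; <>p there: w2:F. ✗
w2: successors {w3}; <>p there: w3:F. ✗
w3: successors {w0}; <>p there: w0:F. ✗
That's 1 of 4 worlds, so 1/4.

1/4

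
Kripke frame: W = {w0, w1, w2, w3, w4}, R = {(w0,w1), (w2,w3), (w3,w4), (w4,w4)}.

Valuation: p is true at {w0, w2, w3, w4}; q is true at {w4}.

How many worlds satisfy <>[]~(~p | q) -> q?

w0: <>[]~(~p | q) is T, q is F. ✗
w1: <>[]~(~p | q) is F, q is F. ✓
w2: <>[]~(~p | q) is F, q is F. ✓
w3: <>[]~(~p | q) is F, q is F. ✓
w4: <>[]~(~p | q) is F, q is T. ✓
Satisfying worlds: {w1, w2, w3, w4}.

4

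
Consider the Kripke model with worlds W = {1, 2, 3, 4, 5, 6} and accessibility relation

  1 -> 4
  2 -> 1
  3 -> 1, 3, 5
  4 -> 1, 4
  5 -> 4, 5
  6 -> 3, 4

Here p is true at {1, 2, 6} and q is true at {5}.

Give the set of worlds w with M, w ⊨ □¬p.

1: successors {4}; ¬p there: 4:T. ✓
2: successors {1}; ¬p there: 1:F. ✗
3: successors {1, 3, 5}; ¬p there: 1:F, 3:T, 5:T. ✗
4: successors {1, 4}; ¬p there: 1:F, 4:T. ✗
5: successors {4, 5}; ¬p there: 4:T, 5:T. ✓
6: successors {3, 4}; ¬p there: 3:T, 4:T. ✓

{1, 5, 6}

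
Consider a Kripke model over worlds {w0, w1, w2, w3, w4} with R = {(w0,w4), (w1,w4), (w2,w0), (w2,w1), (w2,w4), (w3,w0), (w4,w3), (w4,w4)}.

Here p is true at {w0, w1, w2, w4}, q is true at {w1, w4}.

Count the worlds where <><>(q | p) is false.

w0: successors {w4}; <>(q | p) there: w4:T. ✓
w1: successors {w4}; <>(q | p) there: w4:T. ✓
w2: successors {w0, w1, w4}; <>(q | p) there: w0:T, w1:T, w4:T. ✓
w3: successors {w0}; <>(q | p) there: w0:T. ✓
w4: successors {w3, w4}; <>(q | p) there: w3:T, w4:T. ✓
Satisfying worlds: {w0, w1, w2, w3, w4}.
So <><>(q | p) fails at the other 0 worlds.

0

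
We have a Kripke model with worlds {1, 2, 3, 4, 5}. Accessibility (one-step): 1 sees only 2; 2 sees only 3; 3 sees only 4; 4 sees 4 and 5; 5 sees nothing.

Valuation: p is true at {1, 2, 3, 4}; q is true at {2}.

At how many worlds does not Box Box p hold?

1: Box Box p is T. ✗
2: Box Box p is T. ✗
3: Box Box p is F. ✓
4: Box Box p is F. ✓
5: Box Box p is T. ✗
Satisfying worlds: {3, 4}.

2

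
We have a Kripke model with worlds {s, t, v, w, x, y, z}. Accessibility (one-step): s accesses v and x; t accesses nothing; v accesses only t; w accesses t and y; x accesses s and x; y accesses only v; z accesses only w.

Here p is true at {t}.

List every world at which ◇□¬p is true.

{s, v, w, x}

s: successors {v, x}; □¬p there: v:F, x:T. ✓
t: no successors, so ◇□¬p fails. ✗
v: successors {t}; □¬p there: t:T. ✓
w: successors {t, y}; □¬p there: t:T, y:T. ✓
x: successors {s, x}; □¬p there: s:T, x:T. ✓
y: successors {v}; □¬p there: v:F. ✗
z: successors {w}; □¬p there: w:F. ✗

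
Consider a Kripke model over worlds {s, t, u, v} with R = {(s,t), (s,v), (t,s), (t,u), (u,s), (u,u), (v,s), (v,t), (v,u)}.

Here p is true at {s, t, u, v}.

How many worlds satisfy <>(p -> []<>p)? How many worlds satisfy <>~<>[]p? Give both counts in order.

For <>(p -> []<>p):
s: successors {t, v}; p -> []<>p there: t:T, v:T. ✓
t: successors {s, u}; p -> []<>p there: s:T, u:T. ✓
u: successors {s, u}; p -> []<>p there: s:T, u:T. ✓
v: successors {s, t, u}; p -> []<>p there: s:T, t:T, u:T. ✓
— 4 worlds.
For <>~<>[]p:
s: successors {t, v}; ~<>[]p there: t:F, v:F. ✗
t: successors {s, u}; ~<>[]p there: s:F, u:F. ✗
u: successors {s, u}; ~<>[]p there: s:F, u:F. ✗
v: successors {s, t, u}; ~<>[]p there: s:F, t:F, u:F. ✗
— 0 worlds.

4 and 0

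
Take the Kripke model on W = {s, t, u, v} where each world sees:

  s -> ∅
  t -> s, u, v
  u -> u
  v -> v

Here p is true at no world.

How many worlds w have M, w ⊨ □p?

1

s: no successors, so □p holds vacuously. ✓
t: successors {s, u, v}; p there: s:F, u:F, v:F. ✗
u: successors {u}; p there: u:F. ✗
v: successors {v}; p there: v:F. ✗
Satisfying worlds: {s}.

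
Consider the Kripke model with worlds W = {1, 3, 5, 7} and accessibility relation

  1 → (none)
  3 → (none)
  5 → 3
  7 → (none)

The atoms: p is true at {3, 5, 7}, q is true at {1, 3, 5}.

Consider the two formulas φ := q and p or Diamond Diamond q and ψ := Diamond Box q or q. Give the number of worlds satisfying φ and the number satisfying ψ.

For q and p or Diamond Diamond q:
1: q and p is F, Diamond Diamond q is F. ✗
3: q and p is T, Diamond Diamond q is F. ✓
5: q and p is T, Diamond Diamond q is F. ✓
7: q and p is F, Diamond Diamond q is F. ✗
— 2 worlds.
For Diamond Box q or q:
1: Diamond Box q is F, q is T. ✓
3: Diamond Box q is F, q is T. ✓
5: Diamond Box q is T, q is T. ✓
7: Diamond Box q is F, q is F. ✗
— 3 worlds.

2 and 3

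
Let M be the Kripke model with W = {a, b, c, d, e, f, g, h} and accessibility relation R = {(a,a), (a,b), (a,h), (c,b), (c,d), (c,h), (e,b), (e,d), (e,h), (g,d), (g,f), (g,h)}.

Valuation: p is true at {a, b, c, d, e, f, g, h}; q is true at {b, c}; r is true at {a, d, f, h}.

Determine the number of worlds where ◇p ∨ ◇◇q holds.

a: ◇p is T, ◇◇q is T. ✓
b: ◇p is F, ◇◇q is F. ✗
c: ◇p is T, ◇◇q is F. ✓
d: ◇p is F, ◇◇q is F. ✗
e: ◇p is T, ◇◇q is F. ✓
f: ◇p is F, ◇◇q is F. ✗
g: ◇p is T, ◇◇q is F. ✓
h: ◇p is F, ◇◇q is F. ✗
Satisfying worlds: {a, c, e, g}.

4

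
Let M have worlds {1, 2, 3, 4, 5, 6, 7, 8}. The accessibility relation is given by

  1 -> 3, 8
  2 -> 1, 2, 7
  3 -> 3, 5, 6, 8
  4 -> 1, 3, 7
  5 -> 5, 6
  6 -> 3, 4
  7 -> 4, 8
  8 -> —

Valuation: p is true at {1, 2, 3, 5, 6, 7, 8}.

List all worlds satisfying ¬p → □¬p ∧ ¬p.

{1, 2, 3, 5, 6, 7, 8}

1: ¬p is F, □¬p ∧ ¬p is F. ✓
2: ¬p is F, □¬p ∧ ¬p is F. ✓
3: ¬p is F, □¬p ∧ ¬p is F. ✓
4: ¬p is T, □¬p ∧ ¬p is F. ✗
5: ¬p is F, □¬p ∧ ¬p is F. ✓
6: ¬p is F, □¬p ∧ ¬p is F. ✓
7: ¬p is F, □¬p ∧ ¬p is F. ✓
8: ¬p is F, □¬p ∧ ¬p is F. ✓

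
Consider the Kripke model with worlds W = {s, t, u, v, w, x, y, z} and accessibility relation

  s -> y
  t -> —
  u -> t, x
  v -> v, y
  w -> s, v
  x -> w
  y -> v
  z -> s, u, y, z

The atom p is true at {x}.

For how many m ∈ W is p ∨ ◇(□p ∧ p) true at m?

s: p is F, ◇(□p ∧ p) is F. ✗
t: p is F, ◇(□p ∧ p) is F. ✗
u: p is F, ◇(□p ∧ p) is F. ✗
v: p is F, ◇(□p ∧ p) is F. ✗
w: p is F, ◇(□p ∧ p) is F. ✗
x: p is T, ◇(□p ∧ p) is F. ✓
y: p is F, ◇(□p ∧ p) is F. ✗
z: p is F, ◇(□p ∧ p) is F. ✗
Satisfying worlds: {x}.

1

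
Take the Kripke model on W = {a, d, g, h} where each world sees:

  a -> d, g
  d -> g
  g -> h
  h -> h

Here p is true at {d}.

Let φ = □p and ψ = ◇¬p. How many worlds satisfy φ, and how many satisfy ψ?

For □p:
a: successors {d, g}; p there: d:T, g:F. ✗
d: successors {g}; p there: g:F. ✗
g: successors {h}; p there: h:F. ✗
h: successors {h}; p there: h:F. ✗
— 0 worlds.
For ◇¬p:
a: successors {d, g}; ¬p there: d:F, g:T. ✓
d: successors {g}; ¬p there: g:T. ✓
g: successors {h}; ¬p there: h:T. ✓
h: successors {h}; ¬p there: h:T. ✓
— 4 worlds.

0 and 4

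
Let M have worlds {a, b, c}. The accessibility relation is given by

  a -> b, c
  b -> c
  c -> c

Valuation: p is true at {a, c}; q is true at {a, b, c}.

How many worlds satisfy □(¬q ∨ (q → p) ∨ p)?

a: successors {b, c}; ¬q ∨ (q → p) ∨ p there: b:F, c:T. ✗
b: successors {c}; ¬q ∨ (q → p) ∨ p there: c:T. ✓
c: successors {c}; ¬q ∨ (q → p) ∨ p there: c:T. ✓
Satisfying worlds: {b, c}.

2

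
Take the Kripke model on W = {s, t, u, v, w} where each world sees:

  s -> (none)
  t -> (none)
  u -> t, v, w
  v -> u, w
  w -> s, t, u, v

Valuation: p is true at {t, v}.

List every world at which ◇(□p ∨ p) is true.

{u, w}

s: no successors, so ◇(□p ∨ p) fails. ✗
t: no successors, so ◇(□p ∨ p) fails. ✗
u: successors {t, v, w}; □p ∨ p there: t:T, v:T, w:F. ✓
v: successors {u, w}; □p ∨ p there: u:F, w:F. ✗
w: successors {s, t, u, v}; □p ∨ p there: s:T, t:T, u:F, v:T. ✓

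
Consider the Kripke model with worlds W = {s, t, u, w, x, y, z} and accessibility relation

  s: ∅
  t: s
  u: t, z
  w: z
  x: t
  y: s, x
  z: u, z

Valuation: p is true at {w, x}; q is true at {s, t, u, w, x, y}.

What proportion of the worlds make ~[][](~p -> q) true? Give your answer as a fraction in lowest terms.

3/7

s: [][](~p -> q) is T. ✗
t: [][](~p -> q) is T. ✗
u: [][](~p -> q) is F. ✓
w: [][](~p -> q) is F. ✓
x: [][](~p -> q) is T. ✗
y: [][](~p -> q) is T. ✗
z: [][](~p -> q) is F. ✓
That's 3 of 7 worlds, so 3/7.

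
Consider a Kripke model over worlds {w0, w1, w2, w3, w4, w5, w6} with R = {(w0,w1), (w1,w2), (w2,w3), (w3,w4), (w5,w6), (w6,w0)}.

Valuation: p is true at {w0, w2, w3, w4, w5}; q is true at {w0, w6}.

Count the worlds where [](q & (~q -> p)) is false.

w0: successors {w1}; q & (~q -> p) there: w1:F. ✗
w1: successors {w2}; q & (~q -> p) there: w2:F. ✗
w2: successors {w3}; q & (~q -> p) there: w3:F. ✗
w3: successors {w4}; q & (~q -> p) there: w4:F. ✗
w4: no successors, so [](q & (~q -> p)) holds vacuously. ✓
w5: successors {w6}; q & (~q -> p) there: w6:T. ✓
w6: successors {w0}; q & (~q -> p) there: w0:T. ✓
Satisfying worlds: {w4, w5, w6}.
So [](q & (~q -> p)) fails at the other 4 worlds.

4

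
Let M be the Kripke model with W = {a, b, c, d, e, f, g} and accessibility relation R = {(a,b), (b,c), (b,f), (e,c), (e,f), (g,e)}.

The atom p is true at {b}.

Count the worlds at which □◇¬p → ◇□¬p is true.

a: □◇¬p is T, ◇□¬p is T. ✓
b: □◇¬p is F, ◇□¬p is T. ✓
c: □◇¬p is T, ◇□¬p is F. ✗
d: □◇¬p is T, ◇□¬p is F. ✗
e: □◇¬p is F, ◇□¬p is T. ✓
f: □◇¬p is T, ◇□¬p is F. ✗
g: □◇¬p is T, ◇□¬p is T. ✓
Satisfying worlds: {a, b, e, g}.

4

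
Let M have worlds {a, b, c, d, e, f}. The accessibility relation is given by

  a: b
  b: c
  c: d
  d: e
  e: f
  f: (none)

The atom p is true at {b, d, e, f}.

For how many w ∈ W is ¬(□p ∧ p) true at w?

3

a: □p ∧ p is F. ✓
b: □p ∧ p is F. ✓
c: □p ∧ p is F. ✓
d: □p ∧ p is T. ✗
e: □p ∧ p is T. ✗
f: □p ∧ p is T. ✗
Satisfying worlds: {a, b, c}.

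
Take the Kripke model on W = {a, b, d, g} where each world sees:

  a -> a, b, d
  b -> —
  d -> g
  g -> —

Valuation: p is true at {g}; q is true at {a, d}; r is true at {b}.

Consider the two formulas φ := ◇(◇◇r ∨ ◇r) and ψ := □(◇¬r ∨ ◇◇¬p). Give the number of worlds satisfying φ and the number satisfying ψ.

For ◇(◇◇r ∨ ◇r):
a: successors {a, b, d}; ◇◇r ∨ ◇r there: a:T, b:F, d:F. ✓
b: no successors, so ◇(◇◇r ∨ ◇r) fails. ✗
d: successors {g}; ◇◇r ∨ ◇r there: g:F. ✗
g: no successors, so ◇(◇◇r ∨ ◇r) fails. ✗
— 1 world.
For □(◇¬r ∨ ◇◇¬p):
a: successors {a, b, d}; ◇¬r ∨ ◇◇¬p there: a:T, b:F, d:T. ✗
b: no successors, so □(◇¬r ∨ ◇◇¬p) holds vacuously. ✓
d: successors {g}; ◇¬r ∨ ◇◇¬p there: g:F. ✗
g: no successors, so □(◇¬r ∨ ◇◇¬p) holds vacuously. ✓
— 2 worlds.

1 and 2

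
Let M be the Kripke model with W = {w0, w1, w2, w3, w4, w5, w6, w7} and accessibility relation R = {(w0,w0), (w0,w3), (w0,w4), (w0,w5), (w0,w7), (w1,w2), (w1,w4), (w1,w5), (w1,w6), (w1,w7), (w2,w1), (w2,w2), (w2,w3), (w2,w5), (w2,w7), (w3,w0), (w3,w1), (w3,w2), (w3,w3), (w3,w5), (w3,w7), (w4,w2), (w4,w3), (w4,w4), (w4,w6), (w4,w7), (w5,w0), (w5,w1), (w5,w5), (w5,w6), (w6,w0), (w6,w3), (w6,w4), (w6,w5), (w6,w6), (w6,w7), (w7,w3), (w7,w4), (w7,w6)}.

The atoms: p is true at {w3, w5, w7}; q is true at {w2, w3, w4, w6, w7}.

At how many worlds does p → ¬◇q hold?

w0: p is F, ¬◇q is F. ✓
w1: p is F, ¬◇q is F. ✓
w2: p is F, ¬◇q is F. ✓
w3: p is T, ¬◇q is F. ✗
w4: p is F, ¬◇q is F. ✓
w5: p is T, ¬◇q is F. ✗
w6: p is F, ¬◇q is F. ✓
w7: p is T, ¬◇q is F. ✗
Satisfying worlds: {w0, w1, w2, w4, w6}.

5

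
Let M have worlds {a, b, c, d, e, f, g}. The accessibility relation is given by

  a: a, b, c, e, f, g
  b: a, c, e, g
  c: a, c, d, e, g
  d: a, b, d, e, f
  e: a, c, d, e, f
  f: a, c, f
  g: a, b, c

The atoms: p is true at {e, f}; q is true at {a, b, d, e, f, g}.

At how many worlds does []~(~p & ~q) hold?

a: successors {a, b, c, e, f, g}; ~(~p & ~q) there: a:T, b:T, c:F, e:T, f:T, g:T. ✗
b: successors {a, c, e, g}; ~(~p & ~q) there: a:T, c:F, e:T, g:T. ✗
c: successors {a, c, d, e, g}; ~(~p & ~q) there: a:T, c:F, d:T, e:T, g:T. ✗
d: successors {a, b, d, e, f}; ~(~p & ~q) there: a:T, b:T, d:T, e:T, f:T. ✓
e: successors {a, c, d, e, f}; ~(~p & ~q) there: a:T, c:F, d:T, e:T, f:T. ✗
f: successors {a, c, f}; ~(~p & ~q) there: a:T, c:F, f:T. ✗
g: successors {a, b, c}; ~(~p & ~q) there: a:T, b:T, c:F. ✗
Satisfying worlds: {d}.

1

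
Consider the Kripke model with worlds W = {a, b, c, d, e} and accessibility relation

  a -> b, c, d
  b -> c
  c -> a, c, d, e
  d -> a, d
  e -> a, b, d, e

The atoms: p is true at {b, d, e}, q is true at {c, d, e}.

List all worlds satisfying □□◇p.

{a, b}

a: successors {b, c, d}; □◇p there: b:T, c:T, d:T. ✓
b: successors {c}; □◇p there: c:T. ✓
c: successors {a, c, d, e}; □◇p there: a:F, c:T, d:T, e:F. ✗
d: successors {a, d}; □◇p there: a:F, d:T. ✗
e: successors {a, b, d, e}; □◇p there: a:F, b:T, d:T, e:F. ✗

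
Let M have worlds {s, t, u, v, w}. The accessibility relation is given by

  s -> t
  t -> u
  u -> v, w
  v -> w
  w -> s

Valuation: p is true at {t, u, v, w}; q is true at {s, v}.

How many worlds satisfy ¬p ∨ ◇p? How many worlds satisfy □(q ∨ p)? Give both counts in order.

For ¬p ∨ ◇p:
s: ¬p is T, ◇p is T. ✓
t: ¬p is F, ◇p is T. ✓
u: ¬p is F, ◇p is T. ✓
v: ¬p is F, ◇p is T. ✓
w: ¬p is F, ◇p is F. ✗
— 4 worlds.
For □(q ∨ p):
s: successors {t}; q ∨ p there: t:T. ✓
t: successors {u}; q ∨ p there: u:T. ✓
u: successors {v, w}; q ∨ p there: v:T, w:T. ✓
v: successors {w}; q ∨ p there: w:T. ✓
w: successors {s}; q ∨ p there: s:T. ✓
— 5 worlds.

4 and 5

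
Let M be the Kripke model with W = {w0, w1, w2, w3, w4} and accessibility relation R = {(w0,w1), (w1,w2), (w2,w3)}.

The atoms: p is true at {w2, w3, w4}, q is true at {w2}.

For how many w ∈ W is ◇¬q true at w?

2

w0: successors {w1}; ¬q there: w1:T. ✓
w1: successors {w2}; ¬q there: w2:F. ✗
w2: successors {w3}; ¬q there: w3:T. ✓
w3: no successors, so ◇¬q fails. ✗
w4: no successors, so ◇¬q fails. ✗
Satisfying worlds: {w0, w2}.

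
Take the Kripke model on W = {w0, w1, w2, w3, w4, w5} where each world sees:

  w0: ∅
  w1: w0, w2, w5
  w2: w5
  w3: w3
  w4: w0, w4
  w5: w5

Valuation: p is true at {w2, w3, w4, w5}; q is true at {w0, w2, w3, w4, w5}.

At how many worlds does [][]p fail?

1

w0: no successors, so [][]p holds vacuously. ✓
w1: successors {w0, w2, w5}; []p there: w0:T, w2:T, w5:T. ✓
w2: successors {w5}; []p there: w5:T. ✓
w3: successors {w3}; []p there: w3:T. ✓
w4: successors {w0, w4}; []p there: w0:T, w4:F. ✗
w5: successors {w5}; []p there: w5:T. ✓
Satisfying worlds: {w0, w1, w2, w3, w5}.
So [][]p fails at the other 1 world.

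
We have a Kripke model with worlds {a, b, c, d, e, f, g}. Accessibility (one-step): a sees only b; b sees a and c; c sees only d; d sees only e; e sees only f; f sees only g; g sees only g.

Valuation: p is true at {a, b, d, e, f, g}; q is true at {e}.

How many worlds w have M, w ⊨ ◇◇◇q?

a: successors {b}; ◇◇q there: b:F. ✗
b: successors {a, c}; ◇◇q there: a:F, c:T. ✓
c: successors {d}; ◇◇q there: d:F. ✗
d: successors {e}; ◇◇q there: e:F. ✗
e: successors {f}; ◇◇q there: f:F. ✗
f: successors {g}; ◇◇q there: g:F. ✗
g: successors {g}; ◇◇q there: g:F. ✗
Satisfying worlds: {b}.

1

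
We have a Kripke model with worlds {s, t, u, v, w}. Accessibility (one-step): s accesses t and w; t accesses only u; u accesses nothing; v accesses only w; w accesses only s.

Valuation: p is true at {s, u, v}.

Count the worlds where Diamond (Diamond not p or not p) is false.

s: successors {t, w}; Diamond not p or not p there: t:T, w:T. ✓
t: successors {u}; Diamond not p or not p there: u:F. ✗
u: no successors, so Diamond (Diamond not p or not p) fails. ✗
v: successors {w}; Diamond not p or not p there: w:T. ✓
w: successors {s}; Diamond not p or not p there: s:T. ✓
Satisfying worlds: {s, v, w}.
So Diamond (Diamond not p or not p) fails at the other 2 worlds.

2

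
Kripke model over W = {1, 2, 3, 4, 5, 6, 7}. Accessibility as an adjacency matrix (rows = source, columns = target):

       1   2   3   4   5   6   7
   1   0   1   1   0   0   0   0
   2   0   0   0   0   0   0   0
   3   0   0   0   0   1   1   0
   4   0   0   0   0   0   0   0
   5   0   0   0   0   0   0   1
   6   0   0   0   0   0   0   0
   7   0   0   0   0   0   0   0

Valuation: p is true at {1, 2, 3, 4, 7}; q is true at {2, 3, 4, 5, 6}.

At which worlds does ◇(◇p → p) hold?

1: successors {2, 3}; ◇p → p there: 2:T, 3:T. ✓
2: no successors, so ◇(◇p → p) fails. ✗
3: successors {5, 6}; ◇p → p there: 5:F, 6:T. ✓
4: no successors, so ◇(◇p → p) fails. ✗
5: successors {7}; ◇p → p there: 7:T. ✓
6: no successors, so ◇(◇p → p) fails. ✗
7: no successors, so ◇(◇p → p) fails. ✗

{1, 3, 5}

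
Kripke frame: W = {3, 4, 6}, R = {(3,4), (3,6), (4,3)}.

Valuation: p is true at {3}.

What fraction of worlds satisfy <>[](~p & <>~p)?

1/3

3: successors {4, 6}; [](~p & <>~p) there: 4:F, 6:T. ✓
4: successors {3}; [](~p & <>~p) there: 3:F. ✗
6: no successors, so <>[](~p & <>~p) fails. ✗
That's 1 of 3 worlds, so 1/3.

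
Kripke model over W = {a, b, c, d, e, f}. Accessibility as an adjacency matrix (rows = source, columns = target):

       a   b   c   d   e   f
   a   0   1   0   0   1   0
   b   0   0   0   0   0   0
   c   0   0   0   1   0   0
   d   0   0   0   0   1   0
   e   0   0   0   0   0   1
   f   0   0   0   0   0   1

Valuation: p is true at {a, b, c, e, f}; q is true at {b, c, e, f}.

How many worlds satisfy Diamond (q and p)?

a: successors {b, e}; q and p there: b:T, e:T. ✓
b: no successors, so Diamond (q and p) fails. ✗
c: successors {d}; q and p there: d:F. ✗
d: successors {e}; q and p there: e:T. ✓
e: successors {f}; q and p there: f:T. ✓
f: successors {f}; q and p there: f:T. ✓
Satisfying worlds: {a, d, e, f}.

4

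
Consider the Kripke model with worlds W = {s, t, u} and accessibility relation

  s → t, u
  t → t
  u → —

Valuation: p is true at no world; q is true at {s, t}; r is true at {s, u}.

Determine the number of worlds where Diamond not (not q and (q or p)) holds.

s: successors {t, u}; not (not q and (q or p)) there: t:T, u:T. ✓
t: successors {t}; not (not q and (q or p)) there: t:T. ✓
u: no successors, so Diamond not (not q and (q or p)) fails. ✗
Satisfying worlds: {s, t}.

2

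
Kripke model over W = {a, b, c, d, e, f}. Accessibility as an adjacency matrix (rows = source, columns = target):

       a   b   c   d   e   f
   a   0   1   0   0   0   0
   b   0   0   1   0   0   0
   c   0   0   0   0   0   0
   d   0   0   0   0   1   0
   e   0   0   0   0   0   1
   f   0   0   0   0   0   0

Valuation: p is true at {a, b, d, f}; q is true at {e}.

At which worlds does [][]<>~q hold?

{b, c, e, f}

a: successors {b}; []<>~q there: b:F. ✗
b: successors {c}; []<>~q there: c:T. ✓
c: no successors, so [][]<>~q holds vacuously. ✓
d: successors {e}; []<>~q there: e:F. ✗
e: successors {f}; []<>~q there: f:T. ✓
f: no successors, so [][]<>~q holds vacuously. ✓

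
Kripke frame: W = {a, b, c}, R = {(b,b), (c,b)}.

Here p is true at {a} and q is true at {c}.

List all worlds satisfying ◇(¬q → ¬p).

a: no successors, so ◇(¬q → ¬p) fails. ✗
b: successors {b}; ¬q → ¬p there: b:T. ✓
c: successors {b}; ¬q → ¬p there: b:T. ✓

{b, c}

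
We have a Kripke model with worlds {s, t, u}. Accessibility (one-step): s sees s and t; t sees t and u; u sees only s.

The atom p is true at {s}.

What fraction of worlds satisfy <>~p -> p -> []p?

s: <>~p is T, p -> []p is F. ✗
t: <>~p is T, p -> []p is T. ✓
u: <>~p is F, p -> []p is T. ✓
That's 2 of 3 worlds, so 2/3.

2/3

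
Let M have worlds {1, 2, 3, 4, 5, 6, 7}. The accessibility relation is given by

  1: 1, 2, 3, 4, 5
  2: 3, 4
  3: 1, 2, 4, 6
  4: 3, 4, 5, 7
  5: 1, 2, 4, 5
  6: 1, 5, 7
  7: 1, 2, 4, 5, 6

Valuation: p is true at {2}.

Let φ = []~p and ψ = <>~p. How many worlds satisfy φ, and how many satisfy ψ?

For []~p:
1: successors {1, 2, 3, 4, 5}; ~p there: 1:T, 2:F, 3:T, 4:T, 5:T. ✗
2: successors {3, 4}; ~p there: 3:T, 4:T. ✓
3: successors {1, 2, 4, 6}; ~p there: 1:T, 2:F, 4:T, 6:T. ✗
4: successors {3, 4, 5, 7}; ~p there: 3:T, 4:T, 5:T, 7:T. ✓
5: successors {1, 2, 4, 5}; ~p there: 1:T, 2:F, 4:T, 5:T. ✗
6: successors {1, 5, 7}; ~p there: 1:T, 5:T, 7:T. ✓
7: successors {1, 2, 4, 5, 6}; ~p there: 1:T, 2:F, 4:T, 5:T, 6:T. ✗
— 3 worlds.
For <>~p:
1: successors {1, 2, 3, 4, 5}; ~p there: 1:T, 2:F, 3:T, 4:T, 5:T. ✓
2: successors {3, 4}; ~p there: 3:T, 4:T. ✓
3: successors {1, 2, 4, 6}; ~p there: 1:T, 2:F, 4:T, 6:T. ✓
4: successors {3, 4, 5, 7}; ~p there: 3:T, 4:T, 5:T, 7:T. ✓
5: successors {1, 2, 4, 5}; ~p there: 1:T, 2:F, 4:T, 5:T. ✓
6: successors {1, 5, 7}; ~p there: 1:T, 5:T, 7:T. ✓
7: successors {1, 2, 4, 5, 6}; ~p there: 1:T, 2:F, 4:T, 5:T, 6:T. ✓
— 7 worlds.

3 and 7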